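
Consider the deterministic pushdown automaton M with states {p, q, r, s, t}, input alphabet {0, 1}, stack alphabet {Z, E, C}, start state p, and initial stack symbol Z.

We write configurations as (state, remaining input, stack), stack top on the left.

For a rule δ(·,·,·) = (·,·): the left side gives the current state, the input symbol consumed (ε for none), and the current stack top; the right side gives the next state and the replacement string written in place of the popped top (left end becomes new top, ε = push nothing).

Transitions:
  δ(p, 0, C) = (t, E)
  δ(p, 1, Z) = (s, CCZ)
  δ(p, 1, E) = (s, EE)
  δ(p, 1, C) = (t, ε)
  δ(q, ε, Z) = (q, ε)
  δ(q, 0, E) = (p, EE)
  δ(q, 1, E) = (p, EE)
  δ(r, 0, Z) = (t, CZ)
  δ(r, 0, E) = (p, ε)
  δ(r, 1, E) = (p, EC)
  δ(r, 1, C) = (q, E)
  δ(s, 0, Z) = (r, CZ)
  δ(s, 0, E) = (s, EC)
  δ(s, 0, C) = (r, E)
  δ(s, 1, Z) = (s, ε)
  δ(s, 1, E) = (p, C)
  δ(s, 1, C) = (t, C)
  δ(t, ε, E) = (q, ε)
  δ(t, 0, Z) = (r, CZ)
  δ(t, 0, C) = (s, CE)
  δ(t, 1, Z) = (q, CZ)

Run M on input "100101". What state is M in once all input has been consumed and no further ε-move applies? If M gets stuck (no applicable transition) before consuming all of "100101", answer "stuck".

(p, 100101, Z) ⊢ (s, 00101, CCZ) ⊢ (r, 0101, ECZ) ⊢ (p, 101, CZ) ⊢ (t, 01, Z) ⊢ (r, 1, CZ) ⊢ (q, ε, EZ)
All input consumed; M is in state q.

q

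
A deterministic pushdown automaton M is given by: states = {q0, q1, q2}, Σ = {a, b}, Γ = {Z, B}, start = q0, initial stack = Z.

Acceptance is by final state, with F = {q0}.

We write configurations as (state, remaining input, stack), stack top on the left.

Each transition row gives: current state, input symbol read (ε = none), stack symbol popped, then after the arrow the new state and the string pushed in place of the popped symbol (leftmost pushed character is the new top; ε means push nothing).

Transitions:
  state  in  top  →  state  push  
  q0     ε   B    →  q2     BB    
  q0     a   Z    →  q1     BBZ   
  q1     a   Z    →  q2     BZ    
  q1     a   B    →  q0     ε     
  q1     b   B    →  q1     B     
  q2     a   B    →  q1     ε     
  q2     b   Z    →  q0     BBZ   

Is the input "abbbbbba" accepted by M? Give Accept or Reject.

Accept

(q0, abbbbbba, Z)
  read a, top Z: go to q1, push BBZ → (q1, bbbbbba, BBZ)
  read b, top B: go to q1, push B → (q1, bbbbba, BBZ)
  read b, top B: go to q1, push B → (q1, bbbba, BBZ)
  read b, top B: go to q1, push B → (q1, bbba, BBZ)
  read b, top B: go to q1, push B → (q1, bba, BBZ)
  read b, top B: go to q1, push B → (q1, ba, BBZ)
  read b, top B: go to q1, push B → (q1, a, BBZ)
  read a, top B: go to q0, push ε → (q0, ε, BZ)
All input consumed; state q0 ∈ F.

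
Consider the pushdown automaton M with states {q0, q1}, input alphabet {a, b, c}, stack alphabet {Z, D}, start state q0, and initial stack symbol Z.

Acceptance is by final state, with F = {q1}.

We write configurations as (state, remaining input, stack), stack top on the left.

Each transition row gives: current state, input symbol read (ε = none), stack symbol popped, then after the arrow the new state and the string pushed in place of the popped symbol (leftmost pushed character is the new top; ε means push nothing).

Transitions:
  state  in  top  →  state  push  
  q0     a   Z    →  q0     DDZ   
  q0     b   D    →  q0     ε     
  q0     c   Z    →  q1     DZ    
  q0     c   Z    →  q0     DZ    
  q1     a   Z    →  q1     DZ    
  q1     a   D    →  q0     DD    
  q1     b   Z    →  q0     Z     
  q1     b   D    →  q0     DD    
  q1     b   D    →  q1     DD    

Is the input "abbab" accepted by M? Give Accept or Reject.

No computation consumes all input and reaches a final state.

Reject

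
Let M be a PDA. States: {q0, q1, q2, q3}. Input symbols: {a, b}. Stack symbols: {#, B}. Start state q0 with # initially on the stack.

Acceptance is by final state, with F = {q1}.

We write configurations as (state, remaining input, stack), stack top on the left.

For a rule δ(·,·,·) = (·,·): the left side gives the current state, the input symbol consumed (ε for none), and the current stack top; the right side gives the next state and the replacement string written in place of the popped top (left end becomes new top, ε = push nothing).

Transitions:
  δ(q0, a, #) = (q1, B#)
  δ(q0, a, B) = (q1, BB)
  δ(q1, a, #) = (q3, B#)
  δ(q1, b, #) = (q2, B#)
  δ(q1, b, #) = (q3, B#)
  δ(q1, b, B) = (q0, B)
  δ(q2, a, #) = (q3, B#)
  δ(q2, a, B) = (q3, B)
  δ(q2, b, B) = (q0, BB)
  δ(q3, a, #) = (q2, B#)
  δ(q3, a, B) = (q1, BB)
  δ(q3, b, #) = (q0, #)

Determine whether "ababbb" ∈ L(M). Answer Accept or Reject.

No computation consumes all input and reaches a final state.

Reject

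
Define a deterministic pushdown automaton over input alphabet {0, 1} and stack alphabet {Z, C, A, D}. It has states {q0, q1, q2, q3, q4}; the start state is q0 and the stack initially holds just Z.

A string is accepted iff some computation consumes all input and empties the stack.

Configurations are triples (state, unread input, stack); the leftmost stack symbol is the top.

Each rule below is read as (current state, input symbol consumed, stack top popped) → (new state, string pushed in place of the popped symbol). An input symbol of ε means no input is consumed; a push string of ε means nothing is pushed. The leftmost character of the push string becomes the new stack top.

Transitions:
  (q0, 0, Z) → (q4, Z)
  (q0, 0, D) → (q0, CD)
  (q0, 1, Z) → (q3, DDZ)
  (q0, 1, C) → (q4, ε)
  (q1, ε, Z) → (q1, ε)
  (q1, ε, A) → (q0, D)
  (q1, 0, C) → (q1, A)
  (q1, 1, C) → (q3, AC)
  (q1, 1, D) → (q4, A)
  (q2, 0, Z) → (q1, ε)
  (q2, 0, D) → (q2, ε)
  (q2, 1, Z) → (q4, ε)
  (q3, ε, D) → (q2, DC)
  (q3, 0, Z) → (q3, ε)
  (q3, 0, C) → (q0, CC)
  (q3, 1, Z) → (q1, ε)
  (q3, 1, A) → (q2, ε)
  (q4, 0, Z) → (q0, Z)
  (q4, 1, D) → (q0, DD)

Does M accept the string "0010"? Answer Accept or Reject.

(q0, 0010, Z)
  read 0, top Z: go to q4, push Z → (q4, 010, Z)
  read 0, top Z: go to q0, push Z → (q0, 10, Z)
  read 1, top Z: go to q3, push DDZ → (q3, 0, DDZ)
  ε-move, top D: go to q2, push DC → (q2, 0, DCDZ)
  read 0, top D: go to q2, push ε → (q2, ε, CDZ)
All input consumed; stack is CDZ, not empty, and no further ε-move applies.

Reject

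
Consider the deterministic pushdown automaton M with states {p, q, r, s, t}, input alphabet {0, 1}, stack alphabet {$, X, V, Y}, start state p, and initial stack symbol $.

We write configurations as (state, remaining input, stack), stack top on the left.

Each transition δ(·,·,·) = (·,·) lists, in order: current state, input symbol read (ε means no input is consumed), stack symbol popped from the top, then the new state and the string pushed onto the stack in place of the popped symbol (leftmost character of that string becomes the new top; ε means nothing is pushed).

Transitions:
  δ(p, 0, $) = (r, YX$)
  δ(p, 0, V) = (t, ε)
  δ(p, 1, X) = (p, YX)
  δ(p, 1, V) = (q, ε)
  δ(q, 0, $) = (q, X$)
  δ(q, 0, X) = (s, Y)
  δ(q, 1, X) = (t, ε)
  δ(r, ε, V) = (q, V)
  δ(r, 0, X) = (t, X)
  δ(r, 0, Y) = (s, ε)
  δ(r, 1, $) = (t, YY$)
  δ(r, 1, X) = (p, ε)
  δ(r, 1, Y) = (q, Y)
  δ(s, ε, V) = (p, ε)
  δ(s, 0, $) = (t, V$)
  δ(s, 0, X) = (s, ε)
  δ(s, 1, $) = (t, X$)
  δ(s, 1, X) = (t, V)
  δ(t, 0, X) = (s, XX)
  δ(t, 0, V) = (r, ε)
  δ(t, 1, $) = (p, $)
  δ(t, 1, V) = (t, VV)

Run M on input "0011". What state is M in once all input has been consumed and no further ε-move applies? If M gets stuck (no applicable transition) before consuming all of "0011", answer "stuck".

(p, 0011, $) ⊢ (r, 011, YX$) ⊢ (s, 11, X$) ⊢ (t, 1, V$) ⊢ (t, ε, VV$)
All input consumed; M is in state t.

t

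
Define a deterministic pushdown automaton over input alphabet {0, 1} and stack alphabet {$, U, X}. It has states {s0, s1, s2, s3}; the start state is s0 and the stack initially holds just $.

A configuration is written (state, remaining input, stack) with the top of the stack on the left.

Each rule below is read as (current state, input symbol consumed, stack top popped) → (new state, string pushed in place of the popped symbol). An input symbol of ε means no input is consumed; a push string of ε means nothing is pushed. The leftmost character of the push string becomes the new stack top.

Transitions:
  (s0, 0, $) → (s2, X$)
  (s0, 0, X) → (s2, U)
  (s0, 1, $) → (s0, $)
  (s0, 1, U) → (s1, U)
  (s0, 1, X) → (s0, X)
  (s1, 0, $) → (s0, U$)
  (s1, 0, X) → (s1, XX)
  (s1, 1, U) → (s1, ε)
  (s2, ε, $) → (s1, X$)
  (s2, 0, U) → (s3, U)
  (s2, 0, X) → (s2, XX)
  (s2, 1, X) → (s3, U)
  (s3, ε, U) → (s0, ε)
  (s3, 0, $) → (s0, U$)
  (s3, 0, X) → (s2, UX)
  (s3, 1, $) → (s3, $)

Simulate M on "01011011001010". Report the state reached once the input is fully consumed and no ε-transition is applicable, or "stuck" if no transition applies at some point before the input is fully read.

stuck

(s0, 01011011001010, $)
  read 0, top $: go to s2, push X$ → (s2, 1011011001010, X$)
  read 1, top X: go to s3, push U → (s3, 011011001010, U$)
  ε-move, top U: go to s0, push ε → (s0, 011011001010, $)
  read 0, top $: go to s2, push X$ → (s2, 11011001010, X$)
  read 1, top X: go to s3, push U → (s3, 1011001010, U$)
  ε-move, top U: go to s0, push ε → (s0, 1011001010, $)
  read 1, top $: go to s0, push $ → (s0, 011001010, $)
  read 0, top $: go to s2, push X$ → (s2, 11001010, X$)
  read 1, top X: go to s3, push U → (s3, 1001010, U$)
  ε-move, top U: go to s0, push ε → (s0, 1001010, $)
  read 1, top $: go to s0, push $ → (s0, 001010, $)
  read 0, top $: go to s2, push X$ → (s2, 01010, X$)
  read 0, top X: go to s2, push XX → (s2, 1010, XX$)
  read 1, top X: go to s3, push U → (s3, 010, UX$)
  ε-move, top U: go to s0, push ε → (s0, 010, X$)
  read 0, top X: go to s2, push U → (s2, 10, U$)
No transition for (s2, 1, top U); M blocks with input 10 remaining.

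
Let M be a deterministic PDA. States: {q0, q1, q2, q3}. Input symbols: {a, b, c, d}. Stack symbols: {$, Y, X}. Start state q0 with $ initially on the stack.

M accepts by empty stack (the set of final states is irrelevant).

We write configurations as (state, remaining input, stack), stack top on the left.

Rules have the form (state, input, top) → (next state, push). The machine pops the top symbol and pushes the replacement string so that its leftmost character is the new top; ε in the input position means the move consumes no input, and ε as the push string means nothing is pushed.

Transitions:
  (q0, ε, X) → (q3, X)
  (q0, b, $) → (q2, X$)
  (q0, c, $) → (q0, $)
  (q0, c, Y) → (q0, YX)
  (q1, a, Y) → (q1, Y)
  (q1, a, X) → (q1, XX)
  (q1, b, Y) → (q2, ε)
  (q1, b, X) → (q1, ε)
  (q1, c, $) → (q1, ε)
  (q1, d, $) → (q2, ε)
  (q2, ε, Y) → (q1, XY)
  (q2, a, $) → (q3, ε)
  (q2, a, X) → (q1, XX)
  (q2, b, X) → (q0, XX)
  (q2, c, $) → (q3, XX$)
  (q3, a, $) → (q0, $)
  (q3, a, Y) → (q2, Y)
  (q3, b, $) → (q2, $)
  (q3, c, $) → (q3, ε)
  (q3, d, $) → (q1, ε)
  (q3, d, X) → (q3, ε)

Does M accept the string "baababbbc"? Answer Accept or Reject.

(q0, baababbbc, $) ⊢ (q2, aababbbc, X$) ⊢ (q1, ababbbc, XX$) ⊢ (q1, babbbc, XXX$) ⊢ (q1, abbbc, XX$) ⊢ (q1, bbbc, XXX$) ⊢ (q1, bbc, XX$) ⊢ (q1, bc, X$) ⊢ (q1, c, $) ⊢ (q1, ε, ε)
All input consumed and the stack is empty.

Accept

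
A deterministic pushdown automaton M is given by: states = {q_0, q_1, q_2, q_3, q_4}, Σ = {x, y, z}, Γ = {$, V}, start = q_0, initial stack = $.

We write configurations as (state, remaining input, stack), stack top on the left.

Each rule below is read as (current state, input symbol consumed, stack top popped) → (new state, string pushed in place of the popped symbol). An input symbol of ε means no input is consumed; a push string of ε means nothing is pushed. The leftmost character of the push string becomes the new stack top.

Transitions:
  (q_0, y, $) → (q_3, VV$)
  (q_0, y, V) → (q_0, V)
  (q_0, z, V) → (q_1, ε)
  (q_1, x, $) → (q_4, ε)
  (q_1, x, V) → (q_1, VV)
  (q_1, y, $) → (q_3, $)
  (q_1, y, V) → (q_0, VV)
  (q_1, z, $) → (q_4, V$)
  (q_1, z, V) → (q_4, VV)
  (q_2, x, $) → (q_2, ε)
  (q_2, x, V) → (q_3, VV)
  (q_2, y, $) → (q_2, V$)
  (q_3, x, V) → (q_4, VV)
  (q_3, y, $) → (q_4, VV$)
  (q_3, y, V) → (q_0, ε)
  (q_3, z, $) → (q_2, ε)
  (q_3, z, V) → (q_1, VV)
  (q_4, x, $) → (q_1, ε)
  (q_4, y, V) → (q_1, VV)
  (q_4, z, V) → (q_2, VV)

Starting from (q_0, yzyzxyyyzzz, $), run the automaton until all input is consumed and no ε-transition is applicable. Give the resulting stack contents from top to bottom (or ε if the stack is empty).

VVVVVV$

(q_0, yzyzxyyyzzz, $) ⊢ (q_3, zyzxyyyzzz, VV$) ⊢ (q_1, yzxyyyzzz, VVV$) ⊢ (q_0, zxyyyzzz, VVVV$) ⊢ (q_1, xyyyzzz, VVV$) ⊢ (q_1, yyyzzz, VVVV$) ⊢ (q_0, yyzzz, VVVVV$) ⊢ (q_0, yzzz, VVVVV$) ⊢ (q_0, zzz, VVVVV$) ⊢ (q_1, zz, VVVV$) ⊢ (q_4, z, VVVVV$) ⊢ (q_2, ε, VVVVVV$)
All input consumed in state q_2 with stack VVVVVV$.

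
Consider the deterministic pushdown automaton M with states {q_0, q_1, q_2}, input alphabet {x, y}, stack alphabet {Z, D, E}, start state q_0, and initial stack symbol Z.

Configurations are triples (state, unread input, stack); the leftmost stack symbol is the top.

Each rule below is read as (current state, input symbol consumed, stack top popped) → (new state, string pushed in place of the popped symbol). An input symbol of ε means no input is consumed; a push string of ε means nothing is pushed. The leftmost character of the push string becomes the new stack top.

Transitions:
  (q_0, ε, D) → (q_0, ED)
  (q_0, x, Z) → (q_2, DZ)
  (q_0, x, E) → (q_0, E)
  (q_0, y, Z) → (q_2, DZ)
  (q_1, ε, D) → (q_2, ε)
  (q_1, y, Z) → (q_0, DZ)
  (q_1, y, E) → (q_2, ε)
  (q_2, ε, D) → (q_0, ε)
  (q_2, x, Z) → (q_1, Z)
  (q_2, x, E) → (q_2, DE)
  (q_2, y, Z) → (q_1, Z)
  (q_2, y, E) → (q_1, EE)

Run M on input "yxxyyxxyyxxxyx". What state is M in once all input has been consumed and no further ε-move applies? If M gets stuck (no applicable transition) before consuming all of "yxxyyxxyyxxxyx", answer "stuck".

q_0

(q_0, yxxyyxxyyxxxyx, Z)
  read y, top Z: go to q_2, push DZ → (q_2, xxyyxxyyxxxyx, DZ)
  ε-move, top D: go to q_0, push ε → (q_0, xxyyxxyyxxxyx, Z)
  read x, top Z: go to q_2, push DZ → (q_2, xyyxxyyxxxyx, DZ)
  ε-move, top D: go to q_0, push ε → (q_0, xyyxxyyxxxyx, Z)
  read x, top Z: go to q_2, push DZ → (q_2, yyxxyyxxxyx, DZ)
  ε-move, top D: go to q_0, push ε → (q_0, yyxxyyxxxyx, Z)
  read y, top Z: go to q_2, push DZ → (q_2, yxxyyxxxyx, DZ)
  ε-move, top D: go to q_0, push ε → (q_0, yxxyyxxxyx, Z)
  read y, top Z: go to q_2, push DZ → (q_2, xxyyxxxyx, DZ)
  ε-move, top D: go to q_0, push ε → (q_0, xxyyxxxyx, Z)
  read x, top Z: go to q_2, push DZ → (q_2, xyyxxxyx, DZ)
  ε-move, top D: go to q_0, push ε → (q_0, xyyxxxyx, Z)
  read x, top Z: go to q_2, push DZ → (q_2, yyxxxyx, DZ)
  ε-move, top D: go to q_0, push ε → (q_0, yyxxxyx, Z)
  read y, top Z: go to q_2, push DZ → (q_2, yxxxyx, DZ)
  ε-move, top D: go to q_0, push ε → (q_0, yxxxyx, Z)
  read y, top Z: go to q_2, push DZ → (q_2, xxxyx, DZ)
  ε-move, top D: go to q_0, push ε → (q_0, xxxyx, Z)
  read x, top Z: go to q_2, push DZ → (q_2, xxyx, DZ)
  ε-move, top D: go to q_0, push ε → (q_0, xxyx, Z)
  read x, top Z: go to q_2, push DZ → (q_2, xyx, DZ)
  ε-move, top D: go to q_0, push ε → (q_0, xyx, Z)
  read x, top Z: go to q_2, push DZ → (q_2, yx, DZ)
  ε-move, top D: go to q_0, push ε → (q_0, yx, Z)
  read y, top Z: go to q_2, push DZ → (q_2, x, DZ)
  ε-move, top D: go to q_0, push ε → (q_0, x, Z)
  read x, top Z: go to q_2, push DZ → (q_2, ε, DZ)
  ε-move, top D: go to q_0, push ε → (q_0, ε, Z)
All input consumed; M is in state q_0.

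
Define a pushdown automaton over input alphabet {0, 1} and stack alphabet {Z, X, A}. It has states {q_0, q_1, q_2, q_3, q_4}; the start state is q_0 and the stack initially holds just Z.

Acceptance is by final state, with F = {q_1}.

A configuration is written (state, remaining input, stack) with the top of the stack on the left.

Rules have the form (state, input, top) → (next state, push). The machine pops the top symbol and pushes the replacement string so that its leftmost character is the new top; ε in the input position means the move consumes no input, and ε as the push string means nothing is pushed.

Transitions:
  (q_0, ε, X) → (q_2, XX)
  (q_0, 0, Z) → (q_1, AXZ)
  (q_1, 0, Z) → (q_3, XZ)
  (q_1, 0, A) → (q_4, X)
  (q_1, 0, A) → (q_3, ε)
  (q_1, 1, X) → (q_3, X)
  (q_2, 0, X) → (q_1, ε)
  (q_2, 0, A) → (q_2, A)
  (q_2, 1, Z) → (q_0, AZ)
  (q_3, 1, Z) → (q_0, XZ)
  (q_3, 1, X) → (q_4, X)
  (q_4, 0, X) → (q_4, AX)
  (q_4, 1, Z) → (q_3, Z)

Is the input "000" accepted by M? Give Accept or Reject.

Reject

No computation consumes all input and reaches a final state.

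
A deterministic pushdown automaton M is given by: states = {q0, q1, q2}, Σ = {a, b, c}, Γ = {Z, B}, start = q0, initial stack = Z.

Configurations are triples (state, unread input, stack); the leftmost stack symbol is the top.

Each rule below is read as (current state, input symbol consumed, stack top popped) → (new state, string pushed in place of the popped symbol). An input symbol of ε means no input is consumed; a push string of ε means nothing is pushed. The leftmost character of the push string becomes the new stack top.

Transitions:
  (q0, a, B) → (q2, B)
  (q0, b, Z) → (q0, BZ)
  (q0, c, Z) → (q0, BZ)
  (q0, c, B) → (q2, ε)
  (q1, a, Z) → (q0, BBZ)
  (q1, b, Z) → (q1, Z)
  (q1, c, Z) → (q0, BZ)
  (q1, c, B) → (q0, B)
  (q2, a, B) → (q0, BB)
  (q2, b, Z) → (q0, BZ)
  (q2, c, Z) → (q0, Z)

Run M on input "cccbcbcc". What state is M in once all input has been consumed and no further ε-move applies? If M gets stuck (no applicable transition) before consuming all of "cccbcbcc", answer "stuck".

q0

(q0, cccbcbcc, Z)
  read c, top Z: go to q0, push BZ → (q0, ccbcbcc, BZ)
  read c, top B: go to q2, push ε → (q2, cbcbcc, Z)
  read c, top Z: go to q0, push Z → (q0, bcbcc, Z)
  read b, top Z: go to q0, push BZ → (q0, cbcc, BZ)
  read c, top B: go to q2, push ε → (q2, bcc, Z)
  read b, top Z: go to q0, push BZ → (q0, cc, BZ)
  read c, top B: go to q2, push ε → (q2, c, Z)
  read c, top Z: go to q0, push Z → (q0, ε, Z)
All input consumed; M is in state q0.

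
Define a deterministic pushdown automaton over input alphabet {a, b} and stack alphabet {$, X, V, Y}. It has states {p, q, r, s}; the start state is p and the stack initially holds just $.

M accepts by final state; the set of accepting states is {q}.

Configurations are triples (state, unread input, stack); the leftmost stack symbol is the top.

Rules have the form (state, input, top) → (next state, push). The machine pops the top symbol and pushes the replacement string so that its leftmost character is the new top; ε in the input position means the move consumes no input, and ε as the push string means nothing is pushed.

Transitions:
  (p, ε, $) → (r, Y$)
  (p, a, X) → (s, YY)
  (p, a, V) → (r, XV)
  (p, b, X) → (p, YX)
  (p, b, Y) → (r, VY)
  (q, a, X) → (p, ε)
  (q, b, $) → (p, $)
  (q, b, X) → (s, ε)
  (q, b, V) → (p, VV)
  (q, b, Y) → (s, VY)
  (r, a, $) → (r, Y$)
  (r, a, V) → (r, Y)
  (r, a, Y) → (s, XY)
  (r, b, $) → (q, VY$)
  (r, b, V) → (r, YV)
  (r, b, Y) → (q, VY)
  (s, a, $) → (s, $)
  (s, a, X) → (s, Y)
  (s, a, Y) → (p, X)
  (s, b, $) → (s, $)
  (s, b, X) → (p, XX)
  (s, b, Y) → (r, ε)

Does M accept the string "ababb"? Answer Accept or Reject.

(p, ababb, $)
  ε-move, top $: go to r, push Y$ → (r, ababb, Y$)
  read a, top Y: go to s, push XY → (s, babb, XY$)
  read b, top X: go to p, push XX → (p, abb, XXY$)
  read a, top X: go to s, push YY → (s, bb, YYXY$)
  read b, top Y: go to r, push ε → (r, b, YXY$)
  read b, top Y: go to q, push VY → (q, ε, VYXY$)
All input consumed; state q ∈ F.

Accept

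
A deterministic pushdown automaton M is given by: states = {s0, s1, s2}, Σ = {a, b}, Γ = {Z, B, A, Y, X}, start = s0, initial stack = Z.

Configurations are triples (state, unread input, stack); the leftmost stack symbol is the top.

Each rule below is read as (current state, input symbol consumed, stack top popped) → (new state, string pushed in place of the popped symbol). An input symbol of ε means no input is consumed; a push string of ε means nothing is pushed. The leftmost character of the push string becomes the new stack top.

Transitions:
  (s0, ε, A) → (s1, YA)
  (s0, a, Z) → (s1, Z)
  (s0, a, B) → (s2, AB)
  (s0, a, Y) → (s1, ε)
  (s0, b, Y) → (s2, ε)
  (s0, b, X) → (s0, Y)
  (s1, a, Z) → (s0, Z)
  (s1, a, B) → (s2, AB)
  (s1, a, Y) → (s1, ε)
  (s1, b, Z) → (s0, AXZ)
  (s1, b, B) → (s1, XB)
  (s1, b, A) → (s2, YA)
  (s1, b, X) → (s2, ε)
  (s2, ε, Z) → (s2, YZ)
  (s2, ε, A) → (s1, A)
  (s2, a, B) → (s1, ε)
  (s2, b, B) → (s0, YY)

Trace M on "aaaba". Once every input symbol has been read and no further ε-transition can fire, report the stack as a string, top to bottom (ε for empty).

(s0, aaaba, Z) ⊢ (s1, aaba, Z) ⊢ (s0, aba, Z) ⊢ (s1, ba, Z) ⊢ (s0, a, AXZ) ⊢ (s1, a, YAXZ) ⊢ (s1, ε, AXZ)
All input consumed in state s1 with stack AXZ.

AXZ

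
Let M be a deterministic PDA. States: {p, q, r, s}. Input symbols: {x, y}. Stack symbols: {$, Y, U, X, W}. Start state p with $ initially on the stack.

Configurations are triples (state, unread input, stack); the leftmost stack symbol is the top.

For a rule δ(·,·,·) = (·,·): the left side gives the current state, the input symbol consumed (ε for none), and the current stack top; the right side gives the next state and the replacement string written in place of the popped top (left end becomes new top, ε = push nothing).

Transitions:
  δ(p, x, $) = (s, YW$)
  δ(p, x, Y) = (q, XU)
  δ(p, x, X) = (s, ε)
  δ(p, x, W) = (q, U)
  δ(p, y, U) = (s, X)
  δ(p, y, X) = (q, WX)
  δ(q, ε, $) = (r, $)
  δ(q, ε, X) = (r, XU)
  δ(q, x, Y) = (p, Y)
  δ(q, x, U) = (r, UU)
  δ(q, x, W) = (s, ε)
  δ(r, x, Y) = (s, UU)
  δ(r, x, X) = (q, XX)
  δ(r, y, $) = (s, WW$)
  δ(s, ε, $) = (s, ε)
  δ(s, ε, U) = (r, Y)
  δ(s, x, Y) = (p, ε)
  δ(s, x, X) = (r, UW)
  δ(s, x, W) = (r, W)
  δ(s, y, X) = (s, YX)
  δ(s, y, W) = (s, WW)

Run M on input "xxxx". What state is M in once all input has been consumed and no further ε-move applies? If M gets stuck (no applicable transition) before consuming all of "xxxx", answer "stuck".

r

(p, xxxx, $) ⊢ (s, xxx, YW$) ⊢ (p, xx, W$) ⊢ (q, x, U$) ⊢ (r, ε, UU$)
All input consumed; M is in state r.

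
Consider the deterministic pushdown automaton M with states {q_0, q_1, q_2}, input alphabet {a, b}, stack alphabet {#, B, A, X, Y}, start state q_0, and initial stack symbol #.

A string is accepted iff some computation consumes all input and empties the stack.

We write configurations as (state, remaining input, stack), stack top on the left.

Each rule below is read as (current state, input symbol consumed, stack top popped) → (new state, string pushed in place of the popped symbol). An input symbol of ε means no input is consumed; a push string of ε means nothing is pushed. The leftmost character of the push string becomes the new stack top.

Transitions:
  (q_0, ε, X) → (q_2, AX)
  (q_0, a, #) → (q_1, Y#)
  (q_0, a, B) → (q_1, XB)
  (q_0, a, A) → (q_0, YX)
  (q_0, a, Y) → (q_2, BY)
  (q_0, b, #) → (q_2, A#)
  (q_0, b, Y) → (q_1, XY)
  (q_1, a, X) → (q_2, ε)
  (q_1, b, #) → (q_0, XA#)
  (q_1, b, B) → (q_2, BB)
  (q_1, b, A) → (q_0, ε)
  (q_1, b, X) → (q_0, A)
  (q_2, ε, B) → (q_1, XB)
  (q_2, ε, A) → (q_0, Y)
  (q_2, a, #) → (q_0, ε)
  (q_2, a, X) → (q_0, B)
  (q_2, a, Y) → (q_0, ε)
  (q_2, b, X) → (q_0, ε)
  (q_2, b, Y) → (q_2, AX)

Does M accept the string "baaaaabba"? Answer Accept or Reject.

Reject

(q_0, baaaaabba, #)
  read b, top #: go to q_2, push A# → (q_2, aaaaabba, A#)
  ε-move, top A: go to q_0, push Y → (q_0, aaaaabba, Y#)
  read a, top Y: go to q_2, push BY → (q_2, aaaabba, BY#)
  ε-move, top B: go to q_1, push XB → (q_1, aaaabba, XBY#)
  read a, top X: go to q_2, push ε → (q_2, aaabba, BY#)
  ε-move, top B: go to q_1, push XB → (q_1, aaabba, XBY#)
  read a, top X: go to q_2, push ε → (q_2, aabba, BY#)
  ε-move, top B: go to q_1, push XB → (q_1, aabba, XBY#)
  read a, top X: go to q_2, push ε → (q_2, abba, BY#)
  ε-move, top B: go to q_1, push XB → (q_1, abba, XBY#)
  read a, top X: go to q_2, push ε → (q_2, bba, BY#)
  ε-move, top B: go to q_1, push XB → (q_1, bba, XBY#)
  read b, top X: go to q_0, push A → (q_0, ba, ABY#)
No transition applies at (q_0, ba, ABY#); input not fully consumed.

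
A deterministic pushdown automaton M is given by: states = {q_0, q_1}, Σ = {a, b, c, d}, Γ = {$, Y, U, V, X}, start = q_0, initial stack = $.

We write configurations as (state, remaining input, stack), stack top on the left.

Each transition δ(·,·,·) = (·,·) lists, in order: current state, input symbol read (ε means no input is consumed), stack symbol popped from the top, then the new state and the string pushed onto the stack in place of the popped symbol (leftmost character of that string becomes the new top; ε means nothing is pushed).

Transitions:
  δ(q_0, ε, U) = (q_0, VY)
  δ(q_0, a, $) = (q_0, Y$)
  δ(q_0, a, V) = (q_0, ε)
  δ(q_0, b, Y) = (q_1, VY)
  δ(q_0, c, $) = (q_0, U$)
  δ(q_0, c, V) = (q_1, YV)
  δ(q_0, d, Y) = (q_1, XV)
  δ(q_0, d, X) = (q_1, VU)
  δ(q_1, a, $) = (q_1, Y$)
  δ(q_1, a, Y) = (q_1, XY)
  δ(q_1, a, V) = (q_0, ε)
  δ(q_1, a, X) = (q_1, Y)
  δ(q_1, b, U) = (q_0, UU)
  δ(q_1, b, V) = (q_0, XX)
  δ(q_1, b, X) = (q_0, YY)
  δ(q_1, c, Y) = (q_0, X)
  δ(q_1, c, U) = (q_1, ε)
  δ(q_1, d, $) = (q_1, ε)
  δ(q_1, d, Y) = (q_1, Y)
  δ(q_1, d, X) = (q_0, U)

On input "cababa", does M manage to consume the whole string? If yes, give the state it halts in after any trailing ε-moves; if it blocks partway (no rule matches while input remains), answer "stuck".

q_0

(q_0, cababa, $)
  read c, top $: go to q_0, push U$ → (q_0, ababa, U$)
  ε-move, top U: go to q_0, push VY → (q_0, ababa, VY$)
  read a, top V: go to q_0, push ε → (q_0, baba, Y$)
  read b, top Y: go to q_1, push VY → (q_1, aba, VY$)
  read a, top V: go to q_0, push ε → (q_0, ba, Y$)
  read b, top Y: go to q_1, push VY → (q_1, a, VY$)
  read a, top V: go to q_0, push ε → (q_0, ε, Y$)
All input consumed; M is in state q_0.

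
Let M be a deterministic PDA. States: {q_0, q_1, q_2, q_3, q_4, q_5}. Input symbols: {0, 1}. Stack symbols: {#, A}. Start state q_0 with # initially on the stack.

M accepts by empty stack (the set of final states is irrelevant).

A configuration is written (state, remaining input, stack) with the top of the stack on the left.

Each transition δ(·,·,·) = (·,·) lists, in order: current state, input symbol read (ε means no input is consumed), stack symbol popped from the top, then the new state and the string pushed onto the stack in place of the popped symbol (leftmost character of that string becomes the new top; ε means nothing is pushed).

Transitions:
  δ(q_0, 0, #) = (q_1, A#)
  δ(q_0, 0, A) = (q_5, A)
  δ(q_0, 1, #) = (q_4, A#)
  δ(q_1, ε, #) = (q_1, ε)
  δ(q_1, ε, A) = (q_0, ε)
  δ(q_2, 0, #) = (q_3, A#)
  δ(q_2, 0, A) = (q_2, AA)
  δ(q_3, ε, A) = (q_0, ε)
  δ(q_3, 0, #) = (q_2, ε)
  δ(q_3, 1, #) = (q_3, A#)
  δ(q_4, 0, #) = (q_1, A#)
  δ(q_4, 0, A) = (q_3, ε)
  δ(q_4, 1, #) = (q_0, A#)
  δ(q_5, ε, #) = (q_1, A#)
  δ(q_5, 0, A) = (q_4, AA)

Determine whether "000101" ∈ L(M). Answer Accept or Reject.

Reject

(q_0, 000101, #) ⊢ (q_1, 00101, A#) ⊢ (q_0, 00101, #) ⊢ (q_1, 0101, A#) ⊢ (q_0, 0101, #) ⊢ (q_1, 101, A#) ⊢ (q_0, 101, #) ⊢ (q_4, 01, A#) ⊢ (q_3, 1, #) ⊢ (q_3, ε, A#) ⊢ (q_0, ε, #)
All input consumed; stack is #, not empty, and no further ε-move applies.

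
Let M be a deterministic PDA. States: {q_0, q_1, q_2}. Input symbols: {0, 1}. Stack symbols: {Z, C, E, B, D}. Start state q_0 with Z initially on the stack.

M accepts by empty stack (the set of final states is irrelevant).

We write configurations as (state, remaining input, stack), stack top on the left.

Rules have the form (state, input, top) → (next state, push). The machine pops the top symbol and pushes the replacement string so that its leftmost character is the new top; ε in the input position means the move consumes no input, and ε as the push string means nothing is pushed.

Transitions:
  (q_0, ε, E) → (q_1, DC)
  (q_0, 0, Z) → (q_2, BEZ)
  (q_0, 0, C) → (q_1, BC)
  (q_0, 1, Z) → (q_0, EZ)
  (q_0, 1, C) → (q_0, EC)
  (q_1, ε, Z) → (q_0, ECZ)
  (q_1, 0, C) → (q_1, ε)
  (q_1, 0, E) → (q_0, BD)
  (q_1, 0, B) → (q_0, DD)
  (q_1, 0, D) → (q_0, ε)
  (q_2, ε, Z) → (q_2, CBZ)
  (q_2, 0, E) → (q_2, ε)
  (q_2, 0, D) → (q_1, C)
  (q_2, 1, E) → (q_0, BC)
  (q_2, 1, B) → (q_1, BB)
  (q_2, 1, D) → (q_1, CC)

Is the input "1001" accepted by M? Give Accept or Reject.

(q_0, 1001, Z)
  read 1, top Z: go to q_0, push EZ → (q_0, 001, EZ)
  ε-move, top E: go to q_1, push DC → (q_1, 001, DCZ)
  read 0, top D: go to q_0, push ε → (q_0, 01, CZ)
  read 0, top C: go to q_1, push BC → (q_1, 1, BCZ)
No transition applies at (q_1, 1, BCZ); input not fully consumed.

Reject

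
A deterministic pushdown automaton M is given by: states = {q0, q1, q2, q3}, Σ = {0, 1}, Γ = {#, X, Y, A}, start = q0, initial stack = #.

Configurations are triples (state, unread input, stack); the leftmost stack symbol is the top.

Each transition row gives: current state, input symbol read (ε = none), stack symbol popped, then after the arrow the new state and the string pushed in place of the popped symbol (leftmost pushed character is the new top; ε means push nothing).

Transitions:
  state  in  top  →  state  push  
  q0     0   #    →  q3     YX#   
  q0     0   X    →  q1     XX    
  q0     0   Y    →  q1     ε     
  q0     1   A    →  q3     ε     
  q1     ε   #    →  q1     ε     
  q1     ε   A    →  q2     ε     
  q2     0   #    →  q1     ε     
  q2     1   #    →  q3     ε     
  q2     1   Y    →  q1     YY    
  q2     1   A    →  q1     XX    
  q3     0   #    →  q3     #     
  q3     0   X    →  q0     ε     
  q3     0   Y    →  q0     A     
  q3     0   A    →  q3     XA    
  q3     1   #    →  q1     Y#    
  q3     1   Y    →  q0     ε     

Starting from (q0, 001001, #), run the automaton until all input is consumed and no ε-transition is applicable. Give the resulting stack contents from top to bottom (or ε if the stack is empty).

(q0, 001001, #)
  read 0, top #: go to q3, push YX# → (q3, 01001, YX#)
  read 0, top Y: go to q0, push A → (q0, 1001, AX#)
  read 1, top A: go to q3, push ε → (q3, 001, X#)
  read 0, top X: go to q0, push ε → (q0, 01, #)
  read 0, top #: go to q3, push YX# → (q3, 1, YX#)
  read 1, top Y: go to q0, push ε → (q0, ε, X#)
All input consumed in state q0 with stack X#.

X#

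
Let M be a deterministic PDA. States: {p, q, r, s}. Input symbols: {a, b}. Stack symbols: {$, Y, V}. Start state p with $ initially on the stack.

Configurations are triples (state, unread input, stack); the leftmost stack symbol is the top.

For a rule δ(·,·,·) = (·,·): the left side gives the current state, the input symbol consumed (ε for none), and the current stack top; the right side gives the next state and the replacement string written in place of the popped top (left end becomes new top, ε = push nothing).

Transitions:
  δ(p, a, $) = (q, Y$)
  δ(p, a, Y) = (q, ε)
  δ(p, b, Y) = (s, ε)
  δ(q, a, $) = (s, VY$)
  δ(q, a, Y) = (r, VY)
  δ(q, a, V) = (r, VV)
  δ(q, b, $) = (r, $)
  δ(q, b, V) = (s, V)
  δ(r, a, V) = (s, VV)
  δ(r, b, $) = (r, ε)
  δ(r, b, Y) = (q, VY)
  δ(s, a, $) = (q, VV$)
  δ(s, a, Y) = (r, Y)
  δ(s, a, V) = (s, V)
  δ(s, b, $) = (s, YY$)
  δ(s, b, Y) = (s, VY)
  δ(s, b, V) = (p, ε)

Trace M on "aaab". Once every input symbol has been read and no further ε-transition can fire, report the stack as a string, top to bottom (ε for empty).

VY$

(p, aaab, $)
  read a, top $: go to q, push Y$ → (q, aab, Y$)
  read a, top Y: go to r, push VY → (r, ab, VY$)
  read a, top V: go to s, push VV → (s, b, VVY$)
  read b, top V: go to p, push ε → (p, ε, VY$)
All input consumed in state p with stack VY$.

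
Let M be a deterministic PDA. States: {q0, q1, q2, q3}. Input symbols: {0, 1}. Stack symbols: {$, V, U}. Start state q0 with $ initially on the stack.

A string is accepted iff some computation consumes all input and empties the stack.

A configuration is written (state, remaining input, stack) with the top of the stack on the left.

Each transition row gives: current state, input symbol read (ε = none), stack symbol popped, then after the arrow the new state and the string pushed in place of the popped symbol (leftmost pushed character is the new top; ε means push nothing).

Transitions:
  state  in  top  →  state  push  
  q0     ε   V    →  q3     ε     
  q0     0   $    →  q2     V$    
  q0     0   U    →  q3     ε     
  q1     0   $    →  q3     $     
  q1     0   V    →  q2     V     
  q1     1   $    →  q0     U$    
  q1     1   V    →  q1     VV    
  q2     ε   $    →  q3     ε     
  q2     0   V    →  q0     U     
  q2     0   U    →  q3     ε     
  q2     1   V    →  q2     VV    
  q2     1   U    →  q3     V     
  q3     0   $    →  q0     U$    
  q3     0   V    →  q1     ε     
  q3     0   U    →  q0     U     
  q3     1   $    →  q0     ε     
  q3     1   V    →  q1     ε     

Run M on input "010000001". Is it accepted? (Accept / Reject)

(q0, 010000001, $)
  read 0, top $: go to q2, push V$ → (q2, 10000001, V$)
  read 1, top V: go to q2, push VV → (q2, 0000001, VV$)
  read 0, top V: go to q0, push U → (q0, 000001, UV$)
  read 0, top U: go to q3, push ε → (q3, 00001, V$)
  read 0, top V: go to q1, push ε → (q1, 0001, $)
  read 0, top $: go to q3, push $ → (q3, 001, $)
  read 0, top $: go to q0, push U$ → (q0, 01, U$)
  read 0, top U: go to q3, push ε → (q3, 1, $)
  read 1, top $: go to q0, push ε → (q0, ε, ε)
All input consumed and the stack is empty.

Accept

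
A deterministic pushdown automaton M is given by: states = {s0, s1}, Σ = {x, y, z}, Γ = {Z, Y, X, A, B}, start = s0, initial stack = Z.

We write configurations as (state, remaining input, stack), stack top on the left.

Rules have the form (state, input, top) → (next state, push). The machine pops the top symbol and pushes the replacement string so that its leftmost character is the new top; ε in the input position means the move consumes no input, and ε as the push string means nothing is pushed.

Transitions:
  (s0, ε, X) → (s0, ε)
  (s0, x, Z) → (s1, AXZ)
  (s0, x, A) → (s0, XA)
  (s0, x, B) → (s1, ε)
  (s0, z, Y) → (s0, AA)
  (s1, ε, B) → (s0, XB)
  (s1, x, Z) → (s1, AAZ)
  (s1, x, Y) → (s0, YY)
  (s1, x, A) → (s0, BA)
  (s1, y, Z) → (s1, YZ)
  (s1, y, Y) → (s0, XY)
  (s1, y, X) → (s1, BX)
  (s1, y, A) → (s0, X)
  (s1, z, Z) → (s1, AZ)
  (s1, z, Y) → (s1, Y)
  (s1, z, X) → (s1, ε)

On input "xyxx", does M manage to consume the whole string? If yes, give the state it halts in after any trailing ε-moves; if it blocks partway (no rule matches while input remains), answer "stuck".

s0

(s0, xyxx, Z)
  read x, top Z: go to s1, push AXZ → (s1, yxx, AXZ)
  read y, top A: go to s0, push X → (s0, xx, XXZ)
  ε-move, top X: go to s0, push ε → (s0, xx, XZ)
  ε-move, top X: go to s0, push ε → (s0, xx, Z)
  read x, top Z: go to s1, push AXZ → (s1, x, AXZ)
  read x, top A: go to s0, push BA → (s0, ε, BAXZ)
All input consumed; M is in state s0.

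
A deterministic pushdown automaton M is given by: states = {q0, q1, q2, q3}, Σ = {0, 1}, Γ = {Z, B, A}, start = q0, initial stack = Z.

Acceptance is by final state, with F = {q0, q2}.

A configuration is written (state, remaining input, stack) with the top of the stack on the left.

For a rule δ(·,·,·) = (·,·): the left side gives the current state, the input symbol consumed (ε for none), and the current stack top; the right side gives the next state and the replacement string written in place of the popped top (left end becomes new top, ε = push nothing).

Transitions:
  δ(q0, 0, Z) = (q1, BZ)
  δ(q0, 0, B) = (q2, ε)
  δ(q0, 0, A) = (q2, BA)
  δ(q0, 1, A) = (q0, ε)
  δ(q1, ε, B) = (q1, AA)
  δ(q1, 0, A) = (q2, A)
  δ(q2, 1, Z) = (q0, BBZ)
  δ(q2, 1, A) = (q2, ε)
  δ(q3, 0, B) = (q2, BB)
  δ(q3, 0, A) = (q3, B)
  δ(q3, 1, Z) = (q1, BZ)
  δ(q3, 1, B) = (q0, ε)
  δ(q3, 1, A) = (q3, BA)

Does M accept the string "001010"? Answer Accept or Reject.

Reject

(q0, 001010, Z) ⊢ (q1, 01010, BZ) ⊢ (q1, 01010, AAZ) ⊢ (q2, 1010, AAZ) ⊢ (q2, 010, AZ)
No transition applies at (q2, 010, AZ); input not fully consumed.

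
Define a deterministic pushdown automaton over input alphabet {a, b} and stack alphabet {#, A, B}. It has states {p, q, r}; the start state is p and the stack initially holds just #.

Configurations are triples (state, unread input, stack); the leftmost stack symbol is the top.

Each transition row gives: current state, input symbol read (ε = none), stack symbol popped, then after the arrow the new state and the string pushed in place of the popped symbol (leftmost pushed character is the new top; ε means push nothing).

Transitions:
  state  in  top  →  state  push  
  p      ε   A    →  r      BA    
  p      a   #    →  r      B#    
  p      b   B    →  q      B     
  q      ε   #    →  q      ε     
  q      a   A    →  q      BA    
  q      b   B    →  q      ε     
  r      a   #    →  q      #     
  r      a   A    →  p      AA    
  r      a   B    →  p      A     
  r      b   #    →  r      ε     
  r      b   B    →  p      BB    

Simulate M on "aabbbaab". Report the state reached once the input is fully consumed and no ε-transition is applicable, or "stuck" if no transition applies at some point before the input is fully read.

stuck

(p, aabbbaab, #) ⊢ (r, abbbaab, B#) ⊢ (p, bbbaab, A#) ⊢ (r, bbbaab, BA#) ⊢ (p, bbaab, BBA#) ⊢ (q, baab, BBA#) ⊢ (q, aab, BA#)
No transition for (q, a, top B); M blocks with input aab remaining.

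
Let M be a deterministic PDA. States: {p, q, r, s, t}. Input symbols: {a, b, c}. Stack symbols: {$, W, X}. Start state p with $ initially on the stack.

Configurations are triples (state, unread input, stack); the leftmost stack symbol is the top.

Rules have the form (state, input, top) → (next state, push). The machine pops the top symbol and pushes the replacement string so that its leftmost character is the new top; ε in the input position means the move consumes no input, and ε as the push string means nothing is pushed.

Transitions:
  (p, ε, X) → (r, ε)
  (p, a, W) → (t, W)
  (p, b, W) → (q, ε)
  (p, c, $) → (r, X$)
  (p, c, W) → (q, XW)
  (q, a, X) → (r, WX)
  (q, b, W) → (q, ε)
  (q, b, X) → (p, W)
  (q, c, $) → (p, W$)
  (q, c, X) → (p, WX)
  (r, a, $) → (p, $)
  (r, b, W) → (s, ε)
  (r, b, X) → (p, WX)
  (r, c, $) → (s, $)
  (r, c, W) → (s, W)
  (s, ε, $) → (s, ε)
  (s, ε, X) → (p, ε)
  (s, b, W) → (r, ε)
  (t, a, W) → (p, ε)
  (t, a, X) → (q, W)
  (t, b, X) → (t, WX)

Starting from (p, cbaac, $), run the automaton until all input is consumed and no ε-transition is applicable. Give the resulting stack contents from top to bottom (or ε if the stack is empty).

ε

(p, cbaac, $)
  read c, top $: go to r, push X$ → (r, baac, X$)
  read b, top X: go to p, push WX → (p, aac, WX$)
  read a, top W: go to t, push W → (t, ac, WX$)
  read a, top W: go to p, push ε → (p, c, X$)
  ε-move, top X: go to r, push ε → (r, c, $)
  read c, top $: go to s, push $ → (s, ε, $)
  ε-move, top $: go to s, push ε → (s, ε, ε)
All input consumed in state s with stack ε.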